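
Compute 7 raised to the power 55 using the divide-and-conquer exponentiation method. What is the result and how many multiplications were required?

Computing 7^55 by squaring (build up from 7^1; each line after the first costs one multiplication):

7^1 = 7
7^2 = (7^1)^2 = 7^2 = 49
7^3 = 7 * 7^2 = 7 * 49 = 343
7^6 = (7^3)^2 = 343^2 = 117649
7^12 = (7^6)^2 = 117649^2 = 13841287201
7^13 = 7 * 7^12 = 7 * 13841287201 = 96889010407
7^26 = (7^13)^2 = 96889010407^2 = 9387480337647754305649
7^27 = 7 * 7^26 = 7 * 9387480337647754305649 = 65712362363534280139543
7^54 = (7^27)^2 = 65712362363534280139543^2 = 4318114567396436564035293097707728087552248849
7^55 = 7 * 7^54 = 7 * 4318114567396436564035293097707728087552248849 = 30226801971775055948247051683954096612865741943

Result: 30226801971775055948247051683954096612865741943
Multiplications needed: 9 (9 lines after 7^1)

7^55 = 30226801971775055948247051683954096612865741943. Using exponentiation by squaring, this requires 9 multiplications. The key idea: if the exponent is even, square the half-power; if odd, multiply by the base once.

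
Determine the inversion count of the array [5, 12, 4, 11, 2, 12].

Finding inversions in [5, 12, 4, 11, 2, 12]:

(0, 2): arr[0]=5 > arr[2]=4
(0, 4): arr[0]=5 > arr[4]=2
(1, 2): arr[1]=12 > arr[2]=4
(1, 3): arr[1]=12 > arr[3]=11
(1, 4): arr[1]=12 > arr[4]=2
(2, 4): arr[2]=4 > arr[4]=2
(3, 4): arr[3]=11 > arr[4]=2

Total inversions: 7

The array has 7 inversion(s): (0,2), (0,4), (1,2), (1,3), (1,4), (2,4), (3,4). Each pair (i,j) satisfies i < j and arr[i] > arr[j].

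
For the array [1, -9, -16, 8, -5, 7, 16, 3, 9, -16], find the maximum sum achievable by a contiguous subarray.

Using Kadane's algorithm on [1, -9, -16, 8, -5, 7, 16, 3, 9, -16]:

Scanning through the array:
Position 1 (value -9): max_ending_here = -8, max_so_far = 1
Position 2 (value -16): max_ending_here = -16, max_so_far = 1
Position 3 (value 8): max_ending_here = 8, max_so_far = 8
Position 4 (value -5): max_ending_here = 3, max_so_far = 8
Position 5 (value 7): max_ending_here = 10, max_so_far = 10
Position 6 (value 16): max_ending_here = 26, max_so_far = 26
Position 7 (value 3): max_ending_here = 29, max_so_far = 29
Position 8 (value 9): max_ending_here = 38, max_so_far = 38
Position 9 (value -16): max_ending_here = 22, max_so_far = 38

Maximum subarray: [8, -5, 7, 16, 3, 9]
Maximum sum: 38

The maximum subarray is [8, -5, 7, 16, 3, 9] with sum 38. This subarray runs from index 3 to index 8.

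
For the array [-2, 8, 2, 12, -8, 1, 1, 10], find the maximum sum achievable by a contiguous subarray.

Using Kadane's algorithm on [-2, 8, 2, 12, -8, 1, 1, 10]:

Scanning through the array:
Position 1 (value 8): max_ending_here = 8, max_so_far = 8
Position 2 (value 2): max_ending_here = 10, max_so_far = 10
Position 3 (value 12): max_ending_here = 22, max_so_far = 22
Position 4 (value -8): max_ending_here = 14, max_so_far = 22
Position 5 (value 1): max_ending_here = 15, max_so_far = 22
Position 6 (value 1): max_ending_here = 16, max_so_far = 22
Position 7 (value 10): max_ending_here = 26, max_so_far = 26

Maximum subarray: [8, 2, 12, -8, 1, 1, 10]
Maximum sum: 26

The maximum subarray is [8, 2, 12, -8, 1, 1, 10] with sum 26. This subarray runs from index 1 to index 7.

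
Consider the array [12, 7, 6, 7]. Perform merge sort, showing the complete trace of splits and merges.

Merge sort trace:

Split: [12, 7, 6, 7] -> [12, 7] and [6, 7]
  Split: [12, 7] -> [12] and [7]
  Merge: [12] + [7] -> [7, 12]
  Split: [6, 7] -> [6] and [7]
  Merge: [6] + [7] -> [6, 7]
Merge: [7, 12] + [6, 7] -> [6, 7, 7, 12]

Final sorted array: [6, 7, 7, 12]

The merge sort proceeds by recursively splitting the array and merging sorted halves.
After all merges, the sorted array is [6, 7, 7, 12].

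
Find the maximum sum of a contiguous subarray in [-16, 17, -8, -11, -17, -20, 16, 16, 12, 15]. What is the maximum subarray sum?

Using Kadane's algorithm on [-16, 17, -8, -11, -17, -20, 16, 16, 12, 15]:

Scanning through the array:
Position 1 (value 17): max_ending_here = 17, max_so_far = 17
Position 2 (value -8): max_ending_here = 9, max_so_far = 17
Position 3 (value -11): max_ending_here = -2, max_so_far = 17
Position 4 (value -17): max_ending_here = -17, max_so_far = 17
Position 5 (value -20): max_ending_here = -20, max_so_far = 17
Position 6 (value 16): max_ending_here = 16, max_so_far = 17
Position 7 (value 16): max_ending_here = 32, max_so_far = 32
Position 8 (value 12): max_ending_here = 44, max_so_far = 44
Position 9 (value 15): max_ending_here = 59, max_so_far = 59

Maximum subarray: [16, 16, 12, 15]
Maximum sum: 59

The maximum subarray is [16, 16, 12, 15] with sum 59. This subarray runs from index 6 to index 9.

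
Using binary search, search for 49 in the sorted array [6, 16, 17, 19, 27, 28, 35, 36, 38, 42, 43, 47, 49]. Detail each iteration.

Binary search for 49 in [6, 16, 17, 19, 27, 28, 35, 36, 38, 42, 43, 47, 49]:

lo=0, hi=12, mid=6, arr[mid]=35 -> 35 < 49, search right half
lo=7, hi=12, mid=9, arr[mid]=42 -> 42 < 49, search right half
lo=10, hi=12, mid=11, arr[mid]=47 -> 47 < 49, search right half
lo=12, hi=12, mid=12, arr[mid]=49 -> Found target at index 12!

Binary search finds 49 at index 12 after 4 comparisons. The search repeatedly halves the search space by comparing with the middle element.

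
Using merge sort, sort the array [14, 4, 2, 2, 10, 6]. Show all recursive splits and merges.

Merge sort trace:

Split: [14, 4, 2, 2, 10, 6] -> [14, 4, 2] and [2, 10, 6]
  Split: [14, 4, 2] -> [14] and [4, 2]
    Split: [4, 2] -> [4] and [2]
    Merge: [4] + [2] -> [2, 4]
  Merge: [14] + [2, 4] -> [2, 4, 14]
  Split: [2, 10, 6] -> [2] and [10, 6]
    Split: [10, 6] -> [10] and [6]
    Merge: [10] + [6] -> [6, 10]
  Merge: [2] + [6, 10] -> [2, 6, 10]
Merge: [2, 4, 14] + [2, 6, 10] -> [2, 2, 4, 6, 10, 14]

Final sorted array: [2, 2, 4, 6, 10, 14]

The merge sort proceeds by recursively splitting the array and merging sorted halves.
After all merges, the sorted array is [2, 2, 4, 6, 10, 14].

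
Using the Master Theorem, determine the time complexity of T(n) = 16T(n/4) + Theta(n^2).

Master Theorem for T(n) = 16T(n/4) + O(n^2):

a = 16, b = 4, c = 2
log_b(a) = log_4(16) = 2.0000

Case 2: c = 2 = log_4(16) = 2.0000
T(n) = O(n^2 log n) = O(n^2 log n)

For T(n) = 16T(n/4) + O(n^2): log_4(16) = 2.0000. This is Case 2 of the Master Theorem (c = log_b(a), equal work at all levels), giving O(n^2 log n).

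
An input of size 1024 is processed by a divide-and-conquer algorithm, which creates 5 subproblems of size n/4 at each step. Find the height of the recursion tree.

For divide and conquer with division factor 4:

Problem sizes at each level:
Level 0: 1024
Level 1: 256
Level 2: 64
Level 3: 16
Level 4: 4
Level 5: 1

The root is level 0 and the size-1 base case is level 5 (the tree spans levels 0 through 5, i.e. 6 levels counting the root), so the depth is the number of divisions: log_4(1024) = 5

The recursion tree depth is log_4(1024) = 5. At each level, the problem size is divided by 4, so it takes 5 divisions to reduce to a base case of size 1. The algorithm makes 5 recursive calls at each level.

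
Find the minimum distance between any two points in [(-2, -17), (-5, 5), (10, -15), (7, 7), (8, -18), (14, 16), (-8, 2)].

Computing all pairwise distances among 7 points:

d((-2, -17), (-5, 5)) = 22.2036
d((-2, -17), (10, -15)) = 12.1655
d((-2, -17), (7, 7)) = 25.632
d((-2, -17), (8, -18)) = 10.0499
d((-2, -17), (14, 16)) = 36.6742
d((-2, -17), (-8, 2)) = 19.9249
d((-5, 5), (10, -15)) = 25.0
d((-5, 5), (7, 7)) = 12.1655
d((-5, 5), (8, -18)) = 26.4197
d((-5, 5), (14, 16)) = 21.9545
d((-5, 5), (-8, 2)) = 4.2426
d((10, -15), (7, 7)) = 22.2036
d((10, -15), (8, -18)) = 3.6056 <-- minimum
d((10, -15), (14, 16)) = 31.257
d((10, -15), (-8, 2)) = 24.7588
d((7, 7), (8, -18)) = 25.02
d((7, 7), (14, 16)) = 11.4018
d((7, 7), (-8, 2)) = 15.8114
d((8, -18), (14, 16)) = 34.5254
d((8, -18), (-8, 2)) = 25.6125
d((14, 16), (-8, 2)) = 26.0768

Closest pair: (10, -15) and (8, -18) with distance 3.6056

The closest pair is (10, -15) and (8, -18) with Euclidean distance 3.6056. For 7 points, brute-force pairwise comparison is shown above. For large n, the divide-and-conquer algorithm (sort by x, recurse on halves, check the dividing strip) achieves O(n log n).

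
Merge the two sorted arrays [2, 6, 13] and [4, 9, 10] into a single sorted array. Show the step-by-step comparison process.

Merging process:

Compare 2 vs 4: take 2 from left. Merged: [2]
Compare 6 vs 4: take 4 from right. Merged: [2, 4]
Compare 6 vs 9: take 6 from left. Merged: [2, 4, 6]
Compare 13 vs 9: take 9 from right. Merged: [2, 4, 6, 9]
Compare 13 vs 10: take 10 from right. Merged: [2, 4, 6, 9, 10]
Append remaining from left: [13]. Merged: [2, 4, 6, 9, 10, 13]

Final merged array: [2, 4, 6, 9, 10, 13]
Total comparisons: 5

The merged array is [2, 4, 6, 9, 10, 13], requiring 5 comparisons. The merge step runs in O(n) time where n is the total number of elements.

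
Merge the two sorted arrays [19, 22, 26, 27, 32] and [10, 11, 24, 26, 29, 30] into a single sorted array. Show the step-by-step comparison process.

Merging process:

Compare 19 vs 10: take 10 from right. Merged: [10]
Compare 19 vs 11: take 11 from right. Merged: [10, 11]
Compare 19 vs 24: take 19 from left. Merged: [10, 11, 19]
Compare 22 vs 24: take 22 from left. Merged: [10, 11, 19, 22]
Compare 26 vs 24: take 24 from right. Merged: [10, 11, 19, 22, 24]
Compare 26 vs 26: take 26 from left. Merged: [10, 11, 19, 22, 24, 26]
Compare 27 vs 26: take 26 from right. Merged: [10, 11, 19, 22, 24, 26, 26]
Compare 27 vs 29: take 27 from left. Merged: [10, 11, 19, 22, 24, 26, 26, 27]
Compare 32 vs 29: take 29 from right. Merged: [10, 11, 19, 22, 24, 26, 26, 27, 29]
Compare 32 vs 30: take 30 from right. Merged: [10, 11, 19, 22, 24, 26, 26, 27, 29, 30]
Append remaining from left: [32]. Merged: [10, 11, 19, 22, 24, 26, 26, 27, 29, 30, 32]

Final merged array: [10, 11, 19, 22, 24, 26, 26, 27, 29, 30, 32]
Total comparisons: 10

The merged array is [10, 11, 19, 22, 24, 26, 26, 27, 29, 30, 32], requiring 10 comparisons. The merge step runs in O(n) time where n is the total number of elements.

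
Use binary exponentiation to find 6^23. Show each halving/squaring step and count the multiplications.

Computing 6^23 by squaring (build up from 6^1; each line after the first costs one multiplication):

6^1 = 6
6^2 = (6^1)^2 = 6^2 = 36
6^4 = (6^2)^2 = 36^2 = 1296
6^5 = 6 * 6^4 = 6 * 1296 = 7776
6^10 = (6^5)^2 = 7776^2 = 60466176
6^11 = 6 * 6^10 = 6 * 60466176 = 362797056
6^22 = (6^11)^2 = 362797056^2 = 131621703842267136
6^23 = 6 * 6^22 = 6 * 131621703842267136 = 789730223053602816

Result: 789730223053602816
Multiplications needed: 7 (7 lines after 6^1)

6^23 = 789730223053602816. Using exponentiation by squaring, this requires 7 multiplications. The key idea: if the exponent is even, square the half-power; if odd, multiply by the base once.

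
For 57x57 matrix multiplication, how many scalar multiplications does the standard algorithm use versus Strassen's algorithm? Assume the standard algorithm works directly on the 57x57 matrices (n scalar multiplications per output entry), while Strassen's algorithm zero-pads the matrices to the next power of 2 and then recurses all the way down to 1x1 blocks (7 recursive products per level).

Matrix multiplication for 57x57 matrices:

Strassen's algorithm requires power-of-2 dimensions. Pad 57x57 to 64x64 (next power of 2).

Standard algorithm: 57^3 = 185193 multiplications
Strassen's algorithm: 7^(log2(64)) = 7^6 = 117649 multiplications
Savings: 185193 - 117649 = 67544 multiplications

Standard: 185193 multiplications (57^3). Strassen: 117649 multiplications (7^6, after padding to 64x64). Strassen reduces 8 recursive multiplications to 7 at each level.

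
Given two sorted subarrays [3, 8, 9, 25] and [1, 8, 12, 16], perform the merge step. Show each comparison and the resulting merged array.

Merging process:

Compare 3 vs 1: take 1 from right. Merged: [1]
Compare 3 vs 8: take 3 from left. Merged: [1, 3]
Compare 8 vs 8: take 8 from left. Merged: [1, 3, 8]
Compare 9 vs 8: take 8 from right. Merged: [1, 3, 8, 8]
Compare 9 vs 12: take 9 from left. Merged: [1, 3, 8, 8, 9]
Compare 25 vs 12: take 12 from right. Merged: [1, 3, 8, 8, 9, 12]
Compare 25 vs 16: take 16 from right. Merged: [1, 3, 8, 8, 9, 12, 16]
Append remaining from left: [25]. Merged: [1, 3, 8, 8, 9, 12, 16, 25]

Final merged array: [1, 3, 8, 8, 9, 12, 16, 25]
Total comparisons: 7

The merged array is [1, 3, 8, 8, 9, 12, 16, 25], requiring 7 comparisons. The merge step runs in O(n) time where n is the total number of elements.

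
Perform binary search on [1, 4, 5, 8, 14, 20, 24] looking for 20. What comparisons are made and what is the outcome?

Binary search for 20 in [1, 4, 5, 8, 14, 20, 24]:

lo=0, hi=6, mid=3, arr[mid]=8 -> 8 < 20, search right half
lo=4, hi=6, mid=5, arr[mid]=20 -> Found target at index 5!

Binary search finds 20 at index 5 after 2 comparisons. The search repeatedly halves the search space by comparing with the middle element.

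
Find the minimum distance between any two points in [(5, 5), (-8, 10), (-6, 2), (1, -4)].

Computing all pairwise distances among 4 points:

d((5, 5), (-8, 10)) = 13.9284
d((5, 5), (-6, 2)) = 11.4018
d((5, 5), (1, -4)) = 9.8489
d((-8, 10), (-6, 2)) = 8.2462 <-- minimum
d((-8, 10), (1, -4)) = 16.6433
d((-6, 2), (1, -4)) = 9.2195

Closest pair: (-8, 10) and (-6, 2) with distance 8.2462

The closest pair is (-8, 10) and (-6, 2) with Euclidean distance 8.2462. For 4 points, brute-force pairwise comparison is shown above. For large n, the divide-and-conquer algorithm (sort by x, recurse on halves, check the dividing strip) achieves O(n log n).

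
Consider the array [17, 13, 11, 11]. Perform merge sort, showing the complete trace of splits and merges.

Merge sort trace:

Split: [17, 13, 11, 11] -> [17, 13] and [11, 11]
  Split: [17, 13] -> [17] and [13]
  Merge: [17] + [13] -> [13, 17]
  Split: [11, 11] -> [11] and [11]
  Merge: [11] + [11] -> [11, 11]
Merge: [13, 17] + [11, 11] -> [11, 11, 13, 17]

Final sorted array: [11, 11, 13, 17]

The merge sort proceeds by recursively splitting the array and merging sorted halves.
After all merges, the sorted array is [11, 11, 13, 17].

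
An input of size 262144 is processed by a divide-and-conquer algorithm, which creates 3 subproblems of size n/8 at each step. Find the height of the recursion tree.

For divide and conquer with division factor 8:

Problem sizes at each level:
Level 0: 262144
Level 1: 32768
Level 2: 4096
Level 3: 512
Level 4: 64
Level 5: 8
Level 6: 1

The root is level 0 and the size-1 base case is level 6 (the tree spans levels 0 through 6, i.e. 7 levels counting the root), so the depth is the number of divisions: log_8(262144) = 6

The recursion tree depth is log_8(262144) = 6. At each level, the problem size is divided by 8, so it takes 6 divisions to reduce to a base case of size 1. The algorithm makes 3 recursive calls at each level.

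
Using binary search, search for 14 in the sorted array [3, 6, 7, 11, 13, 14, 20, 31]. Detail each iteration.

Binary search for 14 in [3, 6, 7, 11, 13, 14, 20, 31]:

lo=0, hi=7, mid=3, arr[mid]=11 -> 11 < 14, search right half
lo=4, hi=7, mid=5, arr[mid]=14 -> Found target at index 5!

Binary search finds 14 at index 5 after 2 comparisons. The search repeatedly halves the search space by comparing with the middle element.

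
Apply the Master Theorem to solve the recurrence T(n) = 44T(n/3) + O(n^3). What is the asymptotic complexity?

Master Theorem for T(n) = 44T(n/3) + O(n^3):

a = 44, b = 3, c = 3
log_b(a) = log_3(44) = 3.4445

Case 1: c = 3 < log_3(44) = 3.4445
T(n) = O(n^(log_3 44))

For T(n) = 44T(n/3) + O(n^3): log_3(44) = 3.4445. This is Case 1 of the Master Theorem (c < log_b(a), work dominated by leaves), giving O(n^(log_3 44)).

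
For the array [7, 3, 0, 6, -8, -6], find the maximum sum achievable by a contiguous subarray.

Using Kadane's algorithm on [7, 3, 0, 6, -8, -6]:

Scanning through the array:
Position 1 (value 3): max_ending_here = 10, max_so_far = 10
Position 2 (value 0): max_ending_here = 10, max_so_far = 10
Position 3 (value 6): max_ending_here = 16, max_so_far = 16
Position 4 (value -8): max_ending_here = 8, max_so_far = 16
Position 5 (value -6): max_ending_here = 2, max_so_far = 16

Maximum subarray: [7, 3, 0, 6]
Maximum sum: 16

The maximum subarray is [7, 3, 0, 6] with sum 16. This subarray runs from index 0 to index 3.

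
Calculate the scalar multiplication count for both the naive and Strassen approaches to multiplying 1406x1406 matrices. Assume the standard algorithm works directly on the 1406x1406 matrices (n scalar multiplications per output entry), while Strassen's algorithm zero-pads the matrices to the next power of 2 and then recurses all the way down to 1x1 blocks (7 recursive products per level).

Matrix multiplication for 1406x1406 matrices:

Strassen's algorithm requires power-of-2 dimensions. Pad 1406x1406 to 2048x2048 (next power of 2).

Standard algorithm: 1406^3 = 2779431416 multiplications
Strassen's algorithm: 7^(log2(2048)) = 7^11 = 1977326743 multiplications
Savings: 2779431416 - 1977326743 = 802104673 multiplications

Standard: 2779431416 multiplications (1406^3). Strassen: 1977326743 multiplications (7^11, after padding to 2048x2048). Strassen reduces 8 recursive multiplications to 7 at each level.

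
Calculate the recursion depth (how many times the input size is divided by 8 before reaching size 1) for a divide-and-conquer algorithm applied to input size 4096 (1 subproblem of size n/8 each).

For divide and conquer with division factor 8:

Problem sizes at each level:
Level 0: 4096
Level 1: 512
Level 2: 64
Level 3: 8
Level 4: 1

The root is level 0 and the size-1 base case is level 4 (the tree spans levels 0 through 4, i.e. 5 levels counting the root), so the depth is the number of divisions: log_8(4096) = 4

The recursion tree depth is log_8(4096) = 4. At each level, the problem size is divided by 8, so it takes 4 divisions to reduce to a base case of size 1. The algorithm makes 1 recursive call at each level.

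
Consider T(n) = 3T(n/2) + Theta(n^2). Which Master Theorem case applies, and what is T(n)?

Master Theorem for T(n) = 3T(n/2) + O(n^2):

a = 3, b = 2, c = 2
log_b(a) = log_2(3) = 1.5850

Case 3: c = 2 > log_2(3) = 1.5850
T(n) = O(n^2) = O(n^2)

For T(n) = 3T(n/2) + O(n^2): log_2(3) = 1.5850. This is Case 3 of the Master Theorem (c > log_b(a), work dominated by root), giving O(n^2).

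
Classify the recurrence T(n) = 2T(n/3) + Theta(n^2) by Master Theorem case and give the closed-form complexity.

Master Theorem for T(n) = 2T(n/3) + O(n^2):

a = 2, b = 3, c = 2
log_b(a) = log_3(2) = 0.6309

Case 3: c = 2 > log_3(2) = 0.6309
T(n) = O(n^2) = O(n^2)

For T(n) = 2T(n/3) + O(n^2): log_3(2) = 0.6309. This is Case 3 of the Master Theorem (c > log_b(a), work dominated by root), giving O(n^2).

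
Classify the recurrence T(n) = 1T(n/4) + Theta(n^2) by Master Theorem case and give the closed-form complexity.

Master Theorem for T(n) = 1T(n/4) + O(n^2):

a = 1, b = 4, c = 2
log_b(a) = log_4(1) = 0.0000

Case 3: c = 2 > log_4(1) = 0.0000
T(n) = O(n^2) = O(n^2)

For T(n) = 1T(n/4) + O(n^2): log_4(1) = 0.0000. This is Case 3 of the Master Theorem (c > log_b(a), work dominated by root), giving O(n^2).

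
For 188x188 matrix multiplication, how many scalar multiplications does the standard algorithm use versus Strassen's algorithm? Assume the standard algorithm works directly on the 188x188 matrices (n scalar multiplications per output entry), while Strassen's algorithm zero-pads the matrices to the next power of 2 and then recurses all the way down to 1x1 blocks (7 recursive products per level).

Matrix multiplication for 188x188 matrices:

Strassen's algorithm requires power-of-2 dimensions. Pad 188x188 to 256x256 (next power of 2).

Standard algorithm: 188^3 = 6644672 multiplications
Strassen's algorithm: 7^(log2(256)) = 7^8 = 5764801 multiplications
Savings: 6644672 - 5764801 = 879871 multiplications

Standard: 6644672 multiplications (188^3). Strassen: 5764801 multiplications (7^8, after padding to 256x256). Strassen reduces 8 recursive multiplications to 7 at each level.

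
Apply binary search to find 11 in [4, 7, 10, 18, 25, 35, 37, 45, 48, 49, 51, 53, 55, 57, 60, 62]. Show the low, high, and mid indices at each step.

Binary search for 11 in [4, 7, 10, 18, 25, 35, 37, 45, 48, 49, 51, 53, 55, 57, 60, 62]:

lo=0, hi=15, mid=7, arr[mid]=45 -> 45 > 11, search left half
lo=0, hi=6, mid=3, arr[mid]=18 -> 18 > 11, search left half
lo=0, hi=2, mid=1, arr[mid]=7 -> 7 < 11, search right half
lo=2, hi=2, mid=2, arr[mid]=10 -> 10 < 11, search right half
lo=3 > hi=2, target 11 not found

Binary search determines that 11 is not in the array after 4 comparisons. The search space was exhausted without finding the target.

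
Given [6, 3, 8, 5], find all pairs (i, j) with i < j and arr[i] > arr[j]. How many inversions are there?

Finding inversions in [6, 3, 8, 5]:

(0, 1): arr[0]=6 > arr[1]=3
(0, 3): arr[0]=6 > arr[3]=5
(2, 3): arr[2]=8 > arr[3]=5

Total inversions: 3

The array has 3 inversion(s): (0,1), (0,3), (2,3). Each pair (i,j) satisfies i < j and arr[i] > arr[j].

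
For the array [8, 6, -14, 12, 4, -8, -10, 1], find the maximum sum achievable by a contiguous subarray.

Using Kadane's algorithm on [8, 6, -14, 12, 4, -8, -10, 1]:

Scanning through the array:
Position 1 (value 6): max_ending_here = 14, max_so_far = 14
Position 2 (value -14): max_ending_here = 0, max_so_far = 14
Position 3 (value 12): max_ending_here = 12, max_so_far = 14
Position 4 (value 4): max_ending_here = 16, max_so_far = 16
Position 5 (value -8): max_ending_here = 8, max_so_far = 16
Position 6 (value -10): max_ending_here = -2, max_so_far = 16
Position 7 (value 1): max_ending_here = 1, max_so_far = 16

Maximum subarray: [8, 6, -14, 12, 4]
Maximum sum: 16

The maximum subarray is [8, 6, -14, 12, 4] with sum 16. This subarray runs from index 0 to index 4.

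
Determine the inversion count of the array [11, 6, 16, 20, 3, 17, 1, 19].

Finding inversions in [11, 6, 16, 20, 3, 17, 1, 19]:

(0, 1): arr[0]=11 > arr[1]=6
(0, 4): arr[0]=11 > arr[4]=3
(0, 6): arr[0]=11 > arr[6]=1
(1, 4): arr[1]=6 > arr[4]=3
(1, 6): arr[1]=6 > arr[6]=1
(2, 4): arr[2]=16 > arr[4]=3
(2, 6): arr[2]=16 > arr[6]=1
(3, 4): arr[3]=20 > arr[4]=3
(3, 5): arr[3]=20 > arr[5]=17
(3, 6): arr[3]=20 > arr[6]=1
(3, 7): arr[3]=20 > arr[7]=19
(4, 6): arr[4]=3 > arr[6]=1
(5, 6): arr[5]=17 > arr[6]=1

Total inversions: 13

The array has 13 inversion(s): (0,1), (0,4), (0,6), (1,4), (1,6), (2,4), (2,6), (3,4), (3,5), (3,6), (3,7), (4,6), (5,6). Each pair (i,j) satisfies i < j and arr[i] > arr[j].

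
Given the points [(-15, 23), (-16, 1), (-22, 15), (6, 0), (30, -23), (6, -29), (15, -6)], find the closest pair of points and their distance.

Computing all pairwise distances among 7 points:

d((-15, 23), (-16, 1)) = 22.0227
d((-15, 23), (-22, 15)) = 10.6301 <-- minimum
d((-15, 23), (6, 0)) = 31.1448
d((-15, 23), (30, -23)) = 64.3506
d((-15, 23), (6, -29)) = 56.0803
d((-15, 23), (15, -6)) = 41.7253
d((-16, 1), (-22, 15)) = 15.2315
d((-16, 1), (6, 0)) = 22.0227
d((-16, 1), (30, -23)) = 51.8845
d((-16, 1), (6, -29)) = 37.2022
d((-16, 1), (15, -6)) = 31.7805
d((-22, 15), (6, 0)) = 31.7648
d((-22, 15), (30, -23)) = 64.405
d((-22, 15), (6, -29)) = 52.1536
d((-22, 15), (15, -6)) = 42.5441
d((6, 0), (30, -23)) = 33.2415
d((6, 0), (6, -29)) = 29.0
d((6, 0), (15, -6)) = 10.8167
d((30, -23), (6, -29)) = 24.7386
d((30, -23), (15, -6)) = 22.6716
d((6, -29), (15, -6)) = 24.6982

Closest pair: (-15, 23) and (-22, 15) with distance 10.6301

The closest pair is (-15, 23) and (-22, 15) with Euclidean distance 10.6301. For 7 points, brute-force pairwise comparison is shown above. For large n, the divide-and-conquer algorithm (sort by x, recurse on halves, check the dividing strip) achieves O(n log n).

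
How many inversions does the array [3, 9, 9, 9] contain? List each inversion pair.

Finding inversions in [3, 9, 9, 9]:


Total inversions: 0

The array has 0 inversions. It is already sorted.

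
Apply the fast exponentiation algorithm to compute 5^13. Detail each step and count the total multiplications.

Computing 5^13 by squaring (build up from 5^1; each line after the first costs one multiplication):

5^1 = 5
5^2 = (5^1)^2 = 5^2 = 25
5^3 = 5 * 5^2 = 5 * 25 = 125
5^6 = (5^3)^2 = 125^2 = 15625
5^12 = (5^6)^2 = 15625^2 = 244140625
5^13 = 5 * 5^12 = 5 * 244140625 = 1220703125

Result: 1220703125
Multiplications needed: 5 (5 lines after 5^1)

5^13 = 1220703125. Using exponentiation by squaring, this requires 5 multiplications. The key idea: if the exponent is even, square the half-power; if odd, multiply by the base once.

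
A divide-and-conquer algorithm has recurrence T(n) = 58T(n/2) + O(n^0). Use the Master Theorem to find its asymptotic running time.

Master Theorem for T(n) = 58T(n/2) + O(n^0):

a = 58, b = 2, c = 0
log_b(a) = log_2(58) = 5.8580

Case 1: c = 0 < log_2(58) = 5.8580
T(n) = O(n^(log_2 58))

For T(n) = 58T(n/2) + O(n^0): log_2(58) = 5.8580. This is Case 1 of the Master Theorem (c < log_b(a), work dominated by leaves), giving O(n^(log_2 58)).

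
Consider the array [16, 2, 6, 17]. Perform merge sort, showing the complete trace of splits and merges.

Merge sort trace:

Split: [16, 2, 6, 17] -> [16, 2] and [6, 17]
  Split: [16, 2] -> [16] and [2]
  Merge: [16] + [2] -> [2, 16]
  Split: [6, 17] -> [6] and [17]
  Merge: [6] + [17] -> [6, 17]
Merge: [2, 16] + [6, 17] -> [2, 6, 16, 17]

Final sorted array: [2, 6, 16, 17]

The merge sort proceeds by recursively splitting the array and merging sorted halves.
After all merges, the sorted array is [2, 6, 16, 17].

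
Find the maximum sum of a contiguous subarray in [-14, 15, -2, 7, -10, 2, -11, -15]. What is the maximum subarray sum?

Using Kadane's algorithm on [-14, 15, -2, 7, -10, 2, -11, -15]:

Scanning through the array:
Position 1 (value 15): max_ending_here = 15, max_so_far = 15
Position 2 (value -2): max_ending_here = 13, max_so_far = 15
Position 3 (value 7): max_ending_here = 20, max_so_far = 20
Position 4 (value -10): max_ending_here = 10, max_so_far = 20
Position 5 (value 2): max_ending_here = 12, max_so_far = 20
Position 6 (value -11): max_ending_here = 1, max_so_far = 20
Position 7 (value -15): max_ending_here = -14, max_so_far = 20

Maximum subarray: [15, -2, 7]
Maximum sum: 20

The maximum subarray is [15, -2, 7] with sum 20. This subarray runs from index 1 to index 3.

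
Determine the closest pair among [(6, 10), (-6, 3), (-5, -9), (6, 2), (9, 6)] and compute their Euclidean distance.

Computing all pairwise distances among 5 points:

d((6, 10), (-6, 3)) = 13.8924
d((6, 10), (-5, -9)) = 21.9545
d((6, 10), (6, 2)) = 8.0
d((6, 10), (9, 6)) = 5.0 <-- minimum
d((-6, 3), (-5, -9)) = 12.0416
d((-6, 3), (6, 2)) = 12.0416
d((-6, 3), (9, 6)) = 15.2971
d((-5, -9), (6, 2)) = 15.5563
d((-5, -9), (9, 6)) = 20.5183
d((6, 2), (9, 6)) = 5.0 <-- minimum

Minimum distance: 5.0 (tie among 2 pairs: (6, 10) and (9, 6); (6, 2) and (9, 6))

The minimum Euclidean distance is 5.0. There is a tie: 2 pairs achieve this minimum — (6, 10) and (9, 6); (6, 2) and (9, 6). Any of these is a valid closest pair. For 5 points, brute-force pairwise comparison is shown above. For large n, the divide-and-conquer algorithm (sort by x, recurse on halves, check the dividing strip) achieves O(n log n).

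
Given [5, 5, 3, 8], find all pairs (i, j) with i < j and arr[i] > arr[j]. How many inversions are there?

Finding inversions in [5, 5, 3, 8]:

(0, 2): arr[0]=5 > arr[2]=3
(1, 2): arr[1]=5 > arr[2]=3

Total inversions: 2

The array has 2 inversion(s): (0,2), (1,2). Each pair (i,j) satisfies i < j and arr[i] > arr[j].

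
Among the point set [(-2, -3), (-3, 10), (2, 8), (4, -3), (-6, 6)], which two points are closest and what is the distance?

Computing all pairwise distances among 5 points:

d((-2, -3), (-3, 10)) = 13.0384
d((-2, -3), (2, 8)) = 11.7047
d((-2, -3), (4, -3)) = 6.0
d((-2, -3), (-6, 6)) = 9.8489
d((-3, 10), (2, 8)) = 5.3852
d((-3, 10), (4, -3)) = 14.7648
d((-3, 10), (-6, 6)) = 5.0 <-- minimum
d((2, 8), (4, -3)) = 11.1803
d((2, 8), (-6, 6)) = 8.2462
d((4, -3), (-6, 6)) = 13.4536

Closest pair: (-3, 10) and (-6, 6) with distance 5.0

The closest pair is (-3, 10) and (-6, 6) with Euclidean distance 5.0. For 5 points, brute-force pairwise comparison is shown above. For large n, the divide-and-conquer algorithm (sort by x, recurse on halves, check the dividing strip) achieves O(n log n).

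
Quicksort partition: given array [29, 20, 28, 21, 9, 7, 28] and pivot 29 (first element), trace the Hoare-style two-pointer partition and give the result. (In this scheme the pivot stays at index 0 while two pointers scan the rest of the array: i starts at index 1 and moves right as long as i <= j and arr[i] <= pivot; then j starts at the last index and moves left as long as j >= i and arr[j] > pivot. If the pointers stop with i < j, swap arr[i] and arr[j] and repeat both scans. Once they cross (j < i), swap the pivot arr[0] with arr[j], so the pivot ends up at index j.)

Hoare-style two-pointer partition with pivot = 29:

Initial array: [29, 20, 28, 21, 9, 7, 28]

Pointers start at i = 1, j = 6.
i ends at 7, j ends at 6: the pointers have crossed (j < i), so scanning stops.

Swap pivot arr[0] with arr[6] to place pivot at position 6: [28, 20, 28, 21, 9, 7, 29]
Pivot position: 6

After partitioning with pivot 29, the array becomes [28, 20, 28, 21, 9, 7, 29]. The pivot is placed at index 6. All elements to the left of the pivot are <= 29, and all elements to the right are > 29.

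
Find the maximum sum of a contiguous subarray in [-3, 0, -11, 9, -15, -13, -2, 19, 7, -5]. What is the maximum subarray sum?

Using Kadane's algorithm on [-3, 0, -11, 9, -15, -13, -2, 19, 7, -5]:

Scanning through the array:
Position 1 (value 0): max_ending_here = 0, max_so_far = 0
Position 2 (value -11): max_ending_here = -11, max_so_far = 0
Position 3 (value 9): max_ending_here = 9, max_so_far = 9
Position 4 (value -15): max_ending_here = -6, max_so_far = 9
Position 5 (value -13): max_ending_here = -13, max_so_far = 9
Position 6 (value -2): max_ending_here = -2, max_so_far = 9
Position 7 (value 19): max_ending_here = 19, max_so_far = 19
Position 8 (value 7): max_ending_here = 26, max_so_far = 26
Position 9 (value -5): max_ending_here = 21, max_so_far = 26

Maximum subarray: [19, 7]
Maximum sum: 26

The maximum subarray is [19, 7] with sum 26. This subarray runs from index 7 to index 8.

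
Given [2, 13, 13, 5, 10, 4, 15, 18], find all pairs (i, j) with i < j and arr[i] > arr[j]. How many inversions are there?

Finding inversions in [2, 13, 13, 5, 10, 4, 15, 18]:

(1, 3): arr[1]=13 > arr[3]=5
(1, 4): arr[1]=13 > arr[4]=10
(1, 5): arr[1]=13 > arr[5]=4
(2, 3): arr[2]=13 > arr[3]=5
(2, 4): arr[2]=13 > arr[4]=10
(2, 5): arr[2]=13 > arr[5]=4
(3, 5): arr[3]=5 > arr[5]=4
(4, 5): arr[4]=10 > arr[5]=4

Total inversions: 8

The array has 8 inversion(s): (1,3), (1,4), (1,5), (2,3), (2,4), (2,5), (3,5), (4,5). Each pair (i,j) satisfies i < j and arr[i] > arr[j].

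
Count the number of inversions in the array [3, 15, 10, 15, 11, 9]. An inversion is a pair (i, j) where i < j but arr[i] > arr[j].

Finding inversions in [3, 15, 10, 15, 11, 9]:

(1, 2): arr[1]=15 > arr[2]=10
(1, 4): arr[1]=15 > arr[4]=11
(1, 5): arr[1]=15 > arr[5]=9
(2, 5): arr[2]=10 > arr[5]=9
(3, 4): arr[3]=15 > arr[4]=11
(3, 5): arr[3]=15 > arr[5]=9
(4, 5): arr[4]=11 > arr[5]=9

Total inversions: 7

The array has 7 inversion(s): (1,2), (1,4), (1,5), (2,5), (3,4), (3,5), (4,5). Each pair (i,j) satisfies i < j and arr[i] > arr[j].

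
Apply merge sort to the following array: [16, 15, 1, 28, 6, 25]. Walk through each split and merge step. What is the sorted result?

Merge sort trace:

Split: [16, 15, 1, 28, 6, 25] -> [16, 15, 1] and [28, 6, 25]
  Split: [16, 15, 1] -> [16] and [15, 1]
    Split: [15, 1] -> [15] and [1]
    Merge: [15] + [1] -> [1, 15]
  Merge: [16] + [1, 15] -> [1, 15, 16]
  Split: [28, 6, 25] -> [28] and [6, 25]
    Split: [6, 25] -> [6] and [25]
    Merge: [6] + [25] -> [6, 25]
  Merge: [28] + [6, 25] -> [6, 25, 28]
Merge: [1, 15, 16] + [6, 25, 28] -> [1, 6, 15, 16, 25, 28]

Final sorted array: [1, 6, 15, 16, 25, 28]

The merge sort proceeds by recursively splitting the array and merging sorted halves.
After all merges, the sorted array is [1, 6, 15, 16, 25, 28].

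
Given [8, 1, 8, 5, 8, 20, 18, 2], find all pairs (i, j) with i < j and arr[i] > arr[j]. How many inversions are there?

Finding inversions in [8, 1, 8, 5, 8, 20, 18, 2]:

(0, 1): arr[0]=8 > arr[1]=1
(0, 3): arr[0]=8 > arr[3]=5
(0, 7): arr[0]=8 > arr[7]=2
(2, 3): arr[2]=8 > arr[3]=5
(2, 7): arr[2]=8 > arr[7]=2
(3, 7): arr[3]=5 > arr[7]=2
(4, 7): arr[4]=8 > arr[7]=2
(5, 6): arr[5]=20 > arr[6]=18
(5, 7): arr[5]=20 > arr[7]=2
(6, 7): arr[6]=18 > arr[7]=2

Total inversions: 10

The array has 10 inversion(s): (0,1), (0,3), (0,7), (2,3), (2,7), (3,7), (4,7), (5,6), (5,7), (6,7). Each pair (i,j) satisfies i < j and arr[i] > arr[j].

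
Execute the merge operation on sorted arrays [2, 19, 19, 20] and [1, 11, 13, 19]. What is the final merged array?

Merging process:

Compare 2 vs 1: take 1 from right. Merged: [1]
Compare 2 vs 11: take 2 from left. Merged: [1, 2]
Compare 19 vs 11: take 11 from right. Merged: [1, 2, 11]
Compare 19 vs 13: take 13 from right. Merged: [1, 2, 11, 13]
Compare 19 vs 19: take 19 from left. Merged: [1, 2, 11, 13, 19]
Compare 19 vs 19: take 19 from left. Merged: [1, 2, 11, 13, 19, 19]
Compare 20 vs 19: take 19 from right. Merged: [1, 2, 11, 13, 19, 19, 19]
Append remaining from left: [20]. Merged: [1, 2, 11, 13, 19, 19, 19, 20]

Final merged array: [1, 2, 11, 13, 19, 19, 19, 20]
Total comparisons: 7

The merged array is [1, 2, 11, 13, 19, 19, 19, 20], requiring 7 comparisons. The merge step runs in O(n) time where n is the total number of elements.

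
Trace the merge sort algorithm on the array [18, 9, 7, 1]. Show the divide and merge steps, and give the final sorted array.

Merge sort trace:

Split: [18, 9, 7, 1] -> [18, 9] and [7, 1]
  Split: [18, 9] -> [18] and [9]
  Merge: [18] + [9] -> [9, 18]
  Split: [7, 1] -> [7] and [1]
  Merge: [7] + [1] -> [1, 7]
Merge: [9, 18] + [1, 7] -> [1, 7, 9, 18]

Final sorted array: [1, 7, 9, 18]

The merge sort proceeds by recursively splitting the array and merging sorted halves.
After all merges, the sorted array is [1, 7, 9, 18].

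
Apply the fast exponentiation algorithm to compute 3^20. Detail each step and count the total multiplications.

Computing 3^20 by squaring (build up from 3^1; each line after the first costs one multiplication):

3^1 = 3
3^2 = (3^1)^2 = 3^2 = 9
3^4 = (3^2)^2 = 9^2 = 81
3^5 = 3 * 3^4 = 3 * 81 = 243
3^10 = (3^5)^2 = 243^2 = 59049
3^20 = (3^10)^2 = 59049^2 = 3486784401

Result: 3486784401
Multiplications needed: 5 (5 lines after 3^1)

3^20 = 3486784401. Using exponentiation by squaring, this requires 5 multiplications. The key idea: if the exponent is even, square the half-power; if odd, multiply by the base once.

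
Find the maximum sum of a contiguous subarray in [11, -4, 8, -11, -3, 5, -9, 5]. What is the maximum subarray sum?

Using Kadane's algorithm on [11, -4, 8, -11, -3, 5, -9, 5]:

Scanning through the array:
Position 1 (value -4): max_ending_here = 7, max_so_far = 11
Position 2 (value 8): max_ending_here = 15, max_so_far = 15
Position 3 (value -11): max_ending_here = 4, max_so_far = 15
Position 4 (value -3): max_ending_here = 1, max_so_far = 15
Position 5 (value 5): max_ending_here = 6, max_so_far = 15
Position 6 (value -9): max_ending_here = -3, max_so_far = 15
Position 7 (value 5): max_ending_here = 5, max_so_far = 15

Maximum subarray: [11, -4, 8]
Maximum sum: 15

The maximum subarray is [11, -4, 8] with sum 15. This subarray runs from index 0 to index 2.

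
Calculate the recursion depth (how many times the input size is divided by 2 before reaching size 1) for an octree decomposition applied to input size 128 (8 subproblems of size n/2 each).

For divide and conquer with division factor 2:

Problem sizes at each level:
Level 0: 128
Level 1: 64
Level 2: 32
Level 3: 16
Level 4: 8
Level 5: 4
Level 6: 2
Level 7: 1

The root is level 0 and the size-1 base case is level 7 (the tree spans levels 0 through 7, i.e. 8 levels counting the root), so the depth is the number of divisions: log_2(128) = 7

The recursion tree depth is log_2(128) = 7. At each level, the problem size is divided by 2, so it takes 7 divisions to reduce to a base case of size 1. The algorithm makes 8 recursive calls at each level.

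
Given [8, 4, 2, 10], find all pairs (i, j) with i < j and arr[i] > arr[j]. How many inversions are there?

Finding inversions in [8, 4, 2, 10]:

(0, 1): arr[0]=8 > arr[1]=4
(0, 2): arr[0]=8 > arr[2]=2
(1, 2): arr[1]=4 > arr[2]=2

Total inversions: 3

The array has 3 inversion(s): (0,1), (0,2), (1,2). Each pair (i,j) satisfies i < j and arr[i] > arr[j].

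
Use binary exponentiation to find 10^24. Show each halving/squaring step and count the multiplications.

Computing 10^24 by squaring (build up from 10^1; each line after the first costs one multiplication):

10^1 = 10
10^2 = (10^1)^2 = 10^2 = 100
10^3 = 10 * 10^2 = 10 * 100 = 1000
10^6 = (10^3)^2 = 1000^2 = 1000000
10^12 = (10^6)^2 = 1000000^2 = 1000000000000
10^24 = (10^12)^2 = 1000000000000^2 = 1000000000000000000000000

Result: 1000000000000000000000000
Multiplications needed: 5 (5 lines after 10^1)

10^24 = 1000000000000000000000000. Using exponentiation by squaring, this requires 5 multiplications. The key idea: if the exponent is even, square the half-power; if odd, multiply by the base once.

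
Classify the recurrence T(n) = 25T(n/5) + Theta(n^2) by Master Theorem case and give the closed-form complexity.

Master Theorem for T(n) = 25T(n/5) + O(n^2):

a = 25, b = 5, c = 2
log_b(a) = log_5(25) = 2.0000

Case 2: c = 2 = log_5(25) = 2.0000
T(n) = O(n^2 log n) = O(n^2 log n)

For T(n) = 25T(n/5) + O(n^2): log_5(25) = 2.0000. This is Case 2 of the Master Theorem (c = log_b(a), equal work at all levels), giving O(n^2 log n).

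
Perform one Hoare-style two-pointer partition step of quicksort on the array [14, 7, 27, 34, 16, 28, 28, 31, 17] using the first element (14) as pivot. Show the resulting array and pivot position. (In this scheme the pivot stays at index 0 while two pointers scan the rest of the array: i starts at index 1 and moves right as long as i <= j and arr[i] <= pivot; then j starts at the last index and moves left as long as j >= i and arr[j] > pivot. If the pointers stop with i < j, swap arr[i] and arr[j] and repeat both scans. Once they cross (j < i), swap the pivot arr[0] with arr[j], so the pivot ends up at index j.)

Hoare-style two-pointer partition with pivot = 14:

Initial array: [14, 7, 27, 34, 16, 28, 28, 31, 17]

Pointers start at i = 1, j = 8.
i ends at 2, j ends at 1: the pointers have crossed (j < i), so scanning stops.

Swap pivot arr[0] with arr[1] to place pivot at position 1: [7, 14, 27, 34, 16, 28, 28, 31, 17]
Pivot position: 1

After partitioning with pivot 14, the array becomes [7, 14, 27, 34, 16, 28, 28, 31, 17]. The pivot is placed at index 1. All elements to the left of the pivot are <= 14, and all elements to the right are > 14.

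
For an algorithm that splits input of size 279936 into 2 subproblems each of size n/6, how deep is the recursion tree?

For divide and conquer with division factor 6:

Problem sizes at each level:
Level 0: 279936
Level 1: 46656
Level 2: 7776
Level 3: 1296
Level 4: 216
Level 5: 36
Level 6: 6
Level 7: 1

The root is level 0 and the size-1 base case is level 7 (the tree spans levels 0 through 7, i.e. 8 levels counting the root), so the depth is the number of divisions: log_6(279936) = 7

The recursion tree depth is log_6(279936) = 7. At each level, the problem size is divided by 6, so it takes 7 divisions to reduce to a base case of size 1. The algorithm makes 2 recursive calls at each level.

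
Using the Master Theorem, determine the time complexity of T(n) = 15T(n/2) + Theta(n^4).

Master Theorem for T(n) = 15T(n/2) + O(n^4):

a = 15, b = 2, c = 4
log_b(a) = log_2(15) = 3.9069

Case 3: c = 4 > log_2(15) = 3.9069
T(n) = O(n^4) = O(n^4)

For T(n) = 15T(n/2) + O(n^4): log_2(15) = 3.9069. This is Case 3 of the Master Theorem (c > log_b(a), work dominated by root), giving O(n^4).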